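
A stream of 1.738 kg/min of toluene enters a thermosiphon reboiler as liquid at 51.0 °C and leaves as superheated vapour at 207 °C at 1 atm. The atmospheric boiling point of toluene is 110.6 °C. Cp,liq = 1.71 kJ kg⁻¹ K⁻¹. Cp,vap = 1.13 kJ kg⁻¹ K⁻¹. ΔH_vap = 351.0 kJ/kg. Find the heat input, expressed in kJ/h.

Q = 58600 kJ/h

liquid 51.0→110.6 °C: 101.92 kJ/kg
vaporisation at 110.6 °C: 351 kJ/kg
vapour 110.6→207 °C: 108.93 kJ/kg
Δh = 101.92 + 351 + 108.93 = 561.85 kJ/kg
Q = ṁ·Δh = 1.738 kg/min × 561.85 kJ/kg = 976.49 kJ/min
|Q| = 16.275 kW = 58590 kJ/h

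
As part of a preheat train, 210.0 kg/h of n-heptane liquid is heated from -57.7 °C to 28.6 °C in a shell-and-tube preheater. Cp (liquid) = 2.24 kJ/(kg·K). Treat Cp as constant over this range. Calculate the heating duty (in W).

Q = ṁ·Cp·ΔT = 210.0 × 2.24 × (28.6 − -57.7) = 40596 kJ/h
Converting: 40596 / 3600 s = 11.277 kW
Heating duty = 11277 W

Q = 11300 W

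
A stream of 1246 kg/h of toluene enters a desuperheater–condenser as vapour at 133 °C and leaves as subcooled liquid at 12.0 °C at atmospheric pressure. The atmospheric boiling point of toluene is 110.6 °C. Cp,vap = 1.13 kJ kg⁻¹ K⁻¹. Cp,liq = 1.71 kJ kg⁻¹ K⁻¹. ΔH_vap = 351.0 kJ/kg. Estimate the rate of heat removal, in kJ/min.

Q_c = 11300 kJ/min

vapour 133→110.6 °C: -25.312 kJ/kg
condensation at 110.6 °C: -351 kJ/kg
liquid 110.6→12.0 °C: -168.61 kJ/kg
Δh = -25.312 + -351 + -168.61 = -544.92 kJ/kg
Q = ṁ·Δh = 1246 kg/h × -544.92 kJ/kg = -678970 kJ/h
|Q| = 188.6 kW = 11316 kJ/min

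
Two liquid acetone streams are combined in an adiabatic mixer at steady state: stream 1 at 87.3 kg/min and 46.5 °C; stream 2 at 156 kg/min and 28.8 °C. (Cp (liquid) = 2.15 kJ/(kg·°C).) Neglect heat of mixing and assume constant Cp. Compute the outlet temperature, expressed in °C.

T_out = 35.2 °C

Adiabatic, steady state ⇒ Σ ṁᵢCp,ᵢ(T_out − Tᵢ) = 0
T_out = Σ ṁᵢCp,ᵢTᵢ / Σ ṁᵢCp,ᵢ
      = 18387 / 523.1 = 35.151 °C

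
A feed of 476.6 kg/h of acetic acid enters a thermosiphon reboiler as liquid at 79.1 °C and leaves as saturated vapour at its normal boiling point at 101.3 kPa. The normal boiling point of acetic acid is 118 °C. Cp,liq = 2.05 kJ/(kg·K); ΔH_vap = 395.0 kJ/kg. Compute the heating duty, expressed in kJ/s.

Q = 62.9 kJ/s

liquid 79.1→118 °C: 79.745 kJ/kg
vaporisation at 118 °C: 395 kJ/kg
Δh = 79.745 + 395 = 474.75 kJ/kg
Q = ṁ·Δh = 476.6 kg/h × 474.75 kJ/kg = 226260 kJ/h
|Q| = 62.851 kW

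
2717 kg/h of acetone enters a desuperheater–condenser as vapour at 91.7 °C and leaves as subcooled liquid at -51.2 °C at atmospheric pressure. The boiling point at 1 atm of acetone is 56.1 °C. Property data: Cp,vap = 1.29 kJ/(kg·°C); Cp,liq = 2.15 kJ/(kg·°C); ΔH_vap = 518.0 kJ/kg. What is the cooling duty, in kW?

vapour 91.7→56.1 °C: -45.924 kJ/kg
condensation at 56.1 °C: -518 kJ/kg
liquid 56.1→-51.2 °C: -230.7 kJ/kg
Δh = -45.924 + -518 + -230.7 = -794.62 kJ/kg
Q = ṁ·Δh = 2717 kg/h × -794.62 kJ/kg = -2.159e+06 kJ/h
|Q| = 599.72 kW

Q_c = 600 kW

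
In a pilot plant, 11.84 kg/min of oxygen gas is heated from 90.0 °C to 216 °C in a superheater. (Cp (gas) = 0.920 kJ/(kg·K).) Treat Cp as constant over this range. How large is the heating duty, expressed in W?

Q = 22900 W

Q = ṁ·Cp·ΔT = 11.84 × 0.920 × (216 − 90.0) = 1372.5 kJ/min
Converting: 1372.5 / 60 s = 22.875 kW
Heating duty = 22875 W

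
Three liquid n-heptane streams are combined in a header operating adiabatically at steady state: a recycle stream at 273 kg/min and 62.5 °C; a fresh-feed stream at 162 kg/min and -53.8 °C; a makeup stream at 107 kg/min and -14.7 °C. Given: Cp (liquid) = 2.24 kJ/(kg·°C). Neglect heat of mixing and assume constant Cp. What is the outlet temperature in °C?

No heat crosses the boundary, so H_out = H_in.
Σ ṁᵢCp,ᵢTᵢ = 273×2.24×62.5 + 162×2.24×-53.8 + 107×2.24×-14.7 = 15174
Σ ṁᵢCp,ᵢ = 273×2.24 + 162×2.24 + 107×2.24 = 1214.1
T_out = 15174 / 1214.1 = 12.498 °C

T_out = 12.5 °C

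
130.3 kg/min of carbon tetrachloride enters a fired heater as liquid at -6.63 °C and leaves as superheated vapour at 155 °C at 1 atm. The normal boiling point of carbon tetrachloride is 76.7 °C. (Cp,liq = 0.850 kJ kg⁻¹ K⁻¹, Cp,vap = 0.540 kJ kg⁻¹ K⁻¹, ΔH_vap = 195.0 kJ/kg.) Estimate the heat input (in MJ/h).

liquid -6.63→76.7 °C: 70.831 kJ/kg
vaporisation at 76.7 °C: 195 kJ/kg
vapour 76.7→155 °C: 42.282 kJ/kg
Δh = 70.831 + 195 + 42.282 = 308.11 kJ/kg
Q = ṁ·Δh = 130.3 kg/min × 308.11 kJ/kg = 40147 kJ/min
|Q| = 669.12 kW = 2408.8 MJ/h

Q = 2410 MJ/h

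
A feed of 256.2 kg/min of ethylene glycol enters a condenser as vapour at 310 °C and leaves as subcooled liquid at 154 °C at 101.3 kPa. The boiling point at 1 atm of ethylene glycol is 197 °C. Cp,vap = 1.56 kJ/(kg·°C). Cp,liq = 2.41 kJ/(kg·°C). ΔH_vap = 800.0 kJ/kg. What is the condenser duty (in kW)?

Q_c = 4610 kW

vapour 310→197 °C: -176.28 kJ/kg
condensation at 197 °C: -800 kJ/kg
liquid 197→154 °C: -103.63 kJ/kg
Δh = -176.28 + -800 + -103.63 = -1079.9 kJ/kg
Q = ṁ·Δh = 256.2 kg/min × -1079.9 kJ/kg = -276670 kJ/min
|Q| = 4611.2 kW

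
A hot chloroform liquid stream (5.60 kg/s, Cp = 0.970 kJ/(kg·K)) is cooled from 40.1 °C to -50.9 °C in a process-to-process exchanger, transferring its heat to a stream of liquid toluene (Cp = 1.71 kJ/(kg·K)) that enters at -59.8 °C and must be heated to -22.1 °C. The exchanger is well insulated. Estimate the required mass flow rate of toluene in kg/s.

Heat released by hot stream: Q = 5.60 × 0.970 × (40.1 − -50.9) = 494.31 kJ/s
Energy balance on cold side (adiabatic exchanger): Q = ṁ_c·Cp_c·(T_c,out − T_c,in)
ṁ_c = 494.31 / [1.71 × (-22.1 − -59.8)] = 7.6677 kg/s

ṁ_c = 7.67 kg/s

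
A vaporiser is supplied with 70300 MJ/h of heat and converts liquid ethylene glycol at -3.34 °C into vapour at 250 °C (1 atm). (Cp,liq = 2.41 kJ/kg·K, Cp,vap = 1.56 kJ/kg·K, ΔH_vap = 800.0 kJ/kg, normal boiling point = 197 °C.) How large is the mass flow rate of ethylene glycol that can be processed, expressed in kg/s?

Δh = 2.41×(197−-3.34) + 800.0 + 1.56×(250−197) = 1365.5 kJ/kg
Q = 70300 MJ/h = 19528 kJ/s = 19528 kJ/s
ṁ = Q/Δh = 19528 / 1365.5 = 14.301 kg/s

ṁ = 14.3 kg/s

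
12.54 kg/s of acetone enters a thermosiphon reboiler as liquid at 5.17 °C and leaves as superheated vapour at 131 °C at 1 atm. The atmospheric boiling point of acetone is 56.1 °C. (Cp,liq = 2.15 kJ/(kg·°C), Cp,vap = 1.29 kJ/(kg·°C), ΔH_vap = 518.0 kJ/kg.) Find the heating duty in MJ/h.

liquid 5.17→56.1 °C: 109.5 kJ/kg
vaporisation at 56.1 °C: 518 kJ/kg
vapour 56.1→131 °C: 96.621 kJ/kg
Δh = 109.5 + 518 + 96.621 = 724.12 kJ/kg
Q = ṁ·Δh = 12.54 kg/s × 724.12 kJ/kg = 9080.5 kJ/s
|Q| = 9080.5 kW = 32690 MJ/h

Q = 32700 MJ/h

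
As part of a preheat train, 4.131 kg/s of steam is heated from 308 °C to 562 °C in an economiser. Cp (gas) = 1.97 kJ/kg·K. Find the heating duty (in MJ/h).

Q = 7440 MJ/h

Q = ṁ·Cp·ΔT = 4.131 × 1.97 × (562 − 308) = 2067.1 kJ/s
Heating duty = 7441.5 MJ/h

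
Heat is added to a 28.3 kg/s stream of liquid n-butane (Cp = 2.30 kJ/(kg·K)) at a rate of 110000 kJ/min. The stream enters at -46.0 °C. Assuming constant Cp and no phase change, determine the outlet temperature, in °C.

T_out = -17.8 °C

Q = 110000 kJ/min = 1833.3 kJ/s
ΔT = Q/(ṁ·Cp) = 1833.3/(28.3×2.30) = 28.166 K
T_out = -46.0 + 28.166 = -17.834 °C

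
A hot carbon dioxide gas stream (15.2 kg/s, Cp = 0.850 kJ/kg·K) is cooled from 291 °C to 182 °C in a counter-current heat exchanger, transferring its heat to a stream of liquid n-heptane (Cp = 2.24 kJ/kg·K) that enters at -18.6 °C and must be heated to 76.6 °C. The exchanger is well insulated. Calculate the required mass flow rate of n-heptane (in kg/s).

Heat released by hot stream: Q = 15.2 × 0.850 × (291 − 182) = 1408.3 kJ/s
Energy balance on cold side (adiabatic exchanger): Q = ṁ_c·Cp_c·(T_c,out − T_c,in)
ṁ_c = 1408.3 / [2.24 × (76.6 − -18.6)] = 6.604 kg/s

ṁ_c = 6.60 kg/s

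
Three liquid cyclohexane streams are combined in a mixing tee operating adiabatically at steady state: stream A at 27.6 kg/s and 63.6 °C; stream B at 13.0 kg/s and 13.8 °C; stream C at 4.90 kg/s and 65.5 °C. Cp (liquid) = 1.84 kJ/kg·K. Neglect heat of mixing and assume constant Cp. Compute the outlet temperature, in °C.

No heat crosses the boundary, so H_out = H_in.
T_out = Σ ṁᵢCp,ᵢTᵢ / Σ ṁᵢCp,ᵢ
      = 4150.5 / 83.72 = 49.576 °C

T_out = 49.6 °C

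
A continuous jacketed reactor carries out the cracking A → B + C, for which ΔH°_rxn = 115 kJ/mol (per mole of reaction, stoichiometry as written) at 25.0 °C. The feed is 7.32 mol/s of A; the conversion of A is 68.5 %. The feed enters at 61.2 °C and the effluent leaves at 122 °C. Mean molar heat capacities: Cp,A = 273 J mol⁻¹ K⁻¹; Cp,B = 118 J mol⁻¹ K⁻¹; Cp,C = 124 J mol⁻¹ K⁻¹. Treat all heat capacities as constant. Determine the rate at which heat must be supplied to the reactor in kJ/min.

Q_in = 41000 kJ/min

Extent of reaction ξ = 0.685 × 7.32 = 5.0142 mol/s
Reaction term: ξ·ΔH°_rxn = 5.0142 × 115 = 576.63 kJ/s
Sensible, feed 61.2→25 °C: -72.341 kJ/s
Outlet flows (mol/s): A 2.3058, B 5.0142, C 5.0142
Sensible, products 25→122 °C: 178.76 kJ/s
Q = ΔH = 683.06 kJ/s = 683.06 kW
Heat supplied = 40983 kJ/min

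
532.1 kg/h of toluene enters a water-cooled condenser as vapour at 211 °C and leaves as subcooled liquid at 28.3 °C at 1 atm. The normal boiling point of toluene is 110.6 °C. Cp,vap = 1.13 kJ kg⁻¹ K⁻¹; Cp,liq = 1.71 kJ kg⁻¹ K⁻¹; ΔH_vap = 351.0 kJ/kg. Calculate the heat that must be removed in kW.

vapour 211→110.6 °C: -113.45 kJ/kg
condensation at 110.6 °C: -351 kJ/kg
liquid 110.6→28.3 °C: -140.73 kJ/kg
Δh = -113.45 + -351 + -140.73 = -605.18 kJ/kg
Q = ṁ·Δh = 532.1 kg/h × -605.18 kJ/kg = -322020 kJ/h
|Q| = 89.45 kW

Q_c = 89.4 kW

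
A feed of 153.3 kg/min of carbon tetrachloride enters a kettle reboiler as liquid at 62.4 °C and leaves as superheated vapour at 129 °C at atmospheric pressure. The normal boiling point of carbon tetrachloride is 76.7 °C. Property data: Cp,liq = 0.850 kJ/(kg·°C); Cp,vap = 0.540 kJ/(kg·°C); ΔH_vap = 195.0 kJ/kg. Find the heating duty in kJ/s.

Q = 601 kJ/s

liquid 62.4→76.7 °C: 12.155 kJ/kg
vaporisation at 76.7 °C: 195 kJ/kg
vapour 76.7→129 °C: 28.242 kJ/kg
Δh = 12.155 + 195 + 28.242 = 235.4 kJ/kg
Q = ṁ·Δh = 153.3 kg/min × 235.4 kJ/kg = 36086 kJ/min
|Q| = 601.44 kW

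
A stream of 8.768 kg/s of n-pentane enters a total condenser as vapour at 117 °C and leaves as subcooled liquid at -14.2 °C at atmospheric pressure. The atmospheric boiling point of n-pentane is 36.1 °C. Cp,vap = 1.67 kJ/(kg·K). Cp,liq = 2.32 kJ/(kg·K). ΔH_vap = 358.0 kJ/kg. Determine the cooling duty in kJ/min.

Q_c = 321000 kJ/min

vapour 117→36.1 °C: -135.1 kJ/kg
condensation at 36.1 °C: -358 kJ/kg
liquid 36.1→-14.2 °C: -116.7 kJ/kg
Δh = -135.1 + -358 + -116.7 = -609.8 kJ/kg
Q = ṁ·Δh = 8.768 kg/s × -609.8 kJ/kg = -5346.7 kJ/s
|Q| = 5346.7 kW = 320800 kJ/min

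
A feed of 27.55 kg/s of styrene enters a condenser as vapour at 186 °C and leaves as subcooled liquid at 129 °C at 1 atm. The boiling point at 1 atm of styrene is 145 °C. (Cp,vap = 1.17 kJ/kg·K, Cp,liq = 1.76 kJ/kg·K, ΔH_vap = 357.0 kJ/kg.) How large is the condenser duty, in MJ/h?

Q_c = 43000 MJ/h

vapour 186→145 °C: -47.97 kJ/kg
condensation at 145 °C: -357 kJ/kg
liquid 145→129 °C: -28.16 kJ/kg
Δh = -47.97 + -357 + -28.16 = -433.13 kJ/kg
Q = ṁ·Δh = 27.55 kg/s × -433.13 kJ/kg = -11933 kJ/s
|Q| = 11933 kW = 42958 MJ/h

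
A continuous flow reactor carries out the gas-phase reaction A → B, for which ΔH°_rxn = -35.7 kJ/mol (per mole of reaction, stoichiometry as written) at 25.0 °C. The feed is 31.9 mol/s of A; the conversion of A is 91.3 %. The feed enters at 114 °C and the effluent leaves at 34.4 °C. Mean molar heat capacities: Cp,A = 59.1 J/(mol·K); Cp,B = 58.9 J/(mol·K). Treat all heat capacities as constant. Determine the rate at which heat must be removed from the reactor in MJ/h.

Q_out = 4280 MJ/h

Extent of reaction ξ = 0.913 × 31.9 = 29.125 mol/s
Reaction term: ξ·ΔH°_rxn = 29.125 × -35.7 = -1039.8 kJ/s
Sensible, feed 114→25 °C: -167.79 kJ/s
Outlet flows (mol/s): A 2.7753, B 29.125
Sensible, products 25→34.4 °C: 17.667 kJ/s
Q = ΔH = -1189.9 kJ/s = -1189.9 kW
Heat removed = 4283.6 MJ/h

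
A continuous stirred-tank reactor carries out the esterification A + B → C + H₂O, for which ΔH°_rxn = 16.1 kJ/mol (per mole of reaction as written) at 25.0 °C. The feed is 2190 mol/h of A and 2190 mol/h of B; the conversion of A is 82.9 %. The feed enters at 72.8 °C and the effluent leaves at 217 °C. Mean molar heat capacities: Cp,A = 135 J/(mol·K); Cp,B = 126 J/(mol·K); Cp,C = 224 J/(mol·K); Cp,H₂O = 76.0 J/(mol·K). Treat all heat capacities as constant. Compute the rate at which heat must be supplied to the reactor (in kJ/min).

Q_in = 2090 kJ/min

Extent of reaction ξ = 0.829 × 2190 = 1815.5 mol/h
Reaction term: ξ·ΔH°_rxn = 1815.5 × 16.1 = 29230 kJ/h
Sensible, feed 72.8→25 °C: -27322 kJ/h
Outlet flows (mol/h): A 374.49, B 374.49, C 1815.5, H₂O 1815.5
Sensible, products 25→217 °C: 123340 kJ/h
Q = ΔH = 125250 kJ/h = 34.791 kW
Heat supplied = 2087.5 kJ/min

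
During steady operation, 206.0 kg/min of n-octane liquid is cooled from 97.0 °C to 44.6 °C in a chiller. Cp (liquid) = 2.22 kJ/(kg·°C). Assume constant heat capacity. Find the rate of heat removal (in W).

Q = ṁ·Cp·ΔT = 206.0 × 2.22 × (44.6 − 97.0) = -23964 kJ/min
Converting: 23964 / 60 s = 399.39 kW
Cooling duty = 399390 W

Q_c = 399000 W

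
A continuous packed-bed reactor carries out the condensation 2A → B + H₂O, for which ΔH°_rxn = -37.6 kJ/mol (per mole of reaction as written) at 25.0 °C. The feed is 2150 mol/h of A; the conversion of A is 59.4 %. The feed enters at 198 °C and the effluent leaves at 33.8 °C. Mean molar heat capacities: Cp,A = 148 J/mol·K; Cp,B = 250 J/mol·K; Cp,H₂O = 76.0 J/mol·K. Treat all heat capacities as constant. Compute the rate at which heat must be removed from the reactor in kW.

Extent of reaction ξ = 0.594 × 2150 / 2 = 638.55 mol/h
Reaction term: ξ·ΔH°_rxn = 638.55 × -37.6 = -24009 kJ/h
Sensible, feed 198→25 °C: -55049 kJ/h
Outlet flows (mol/h): A 872.9, B 638.55, H₂O 638.55
Sensible, products 25→33.8 °C: 2968.7 kJ/h
Q = ΔH = -76089 kJ/h = -21.136 kW
Heat removed = 21.136 kW

Q_out = 21.1 kW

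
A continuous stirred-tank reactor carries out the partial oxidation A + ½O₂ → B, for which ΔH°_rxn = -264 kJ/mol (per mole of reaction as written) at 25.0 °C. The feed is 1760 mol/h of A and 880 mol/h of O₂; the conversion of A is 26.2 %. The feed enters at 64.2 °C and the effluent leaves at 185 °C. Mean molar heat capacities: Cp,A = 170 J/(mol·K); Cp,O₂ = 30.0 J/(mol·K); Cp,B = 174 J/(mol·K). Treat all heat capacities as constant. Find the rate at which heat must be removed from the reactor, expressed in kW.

Q_out = 23.1 kW

Extent of reaction ξ = 0.262 × 1760 = 461.12 mol/h
Reaction term: ξ·ΔH°_rxn = 461.12 × -264 = -121740 kJ/h
Sensible, feed 64.2→25 °C: -12764 kJ/h
Outlet flows (mol/h): A 1298.9, O₂ 649.44, B 461.12
Sensible, products 25→185 °C: 51284 kJ/h
Q = ΔH = -83215 kJ/h = -23.115 kW
Heat removed = 23.115 kW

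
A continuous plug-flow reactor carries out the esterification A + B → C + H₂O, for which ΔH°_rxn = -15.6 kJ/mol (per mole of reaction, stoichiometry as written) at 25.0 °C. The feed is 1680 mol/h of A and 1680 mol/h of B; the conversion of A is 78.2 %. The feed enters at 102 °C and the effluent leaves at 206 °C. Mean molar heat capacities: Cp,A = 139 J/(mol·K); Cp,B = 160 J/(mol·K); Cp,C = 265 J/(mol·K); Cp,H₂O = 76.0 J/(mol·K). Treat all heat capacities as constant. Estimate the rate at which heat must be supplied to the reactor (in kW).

Extent of reaction ξ = 0.782 × 1680 = 1313.8 mol/h
Reaction term: ξ·ΔH°_rxn = 1313.8 × -15.6 = -20495 kJ/h
Sensible, feed 102→25 °C: -38679 kJ/h
Outlet flows (mol/h): A 366.24, B 366.24, C 1313.8, H₂O 1313.8
Sensible, products 25→206 °C: 100910 kJ/h
Q = ΔH = 41734 kJ/h = 11.593 kW
Heat supplied = 11.593 kW

Q_in = 11.6 kW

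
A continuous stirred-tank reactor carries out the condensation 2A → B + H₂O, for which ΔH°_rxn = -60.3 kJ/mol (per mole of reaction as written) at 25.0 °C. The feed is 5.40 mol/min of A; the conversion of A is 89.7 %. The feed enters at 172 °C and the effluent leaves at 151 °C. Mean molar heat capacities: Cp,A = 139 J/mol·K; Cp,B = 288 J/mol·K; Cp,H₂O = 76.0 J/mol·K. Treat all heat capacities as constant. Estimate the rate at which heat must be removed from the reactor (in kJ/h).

Extent of reaction ξ = 0.897 × 5.40 / 2 = 2.4219 mol/min
Reaction term: ξ·ΔH°_rxn = 2.4219 × -60.3 = -146.04 kJ/min
Sensible, feed 172→25 °C: -110.34 kJ/min
Outlet flows (mol/min): A 0.5562, B 2.4219, H₂O 2.4219
Sensible, products 25→151 °C: 120.82 kJ/min
Q = ΔH = -135.56 kJ/min = -2.2593 kW
Heat removed = 8133.6 kJ/h

Q_out = 8130 kJ/h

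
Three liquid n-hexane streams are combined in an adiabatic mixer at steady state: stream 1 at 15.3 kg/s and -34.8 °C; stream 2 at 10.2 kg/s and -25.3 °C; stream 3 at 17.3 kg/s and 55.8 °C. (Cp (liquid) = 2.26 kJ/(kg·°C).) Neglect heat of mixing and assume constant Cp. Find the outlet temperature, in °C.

No heat crosses the boundary, so H_out = H_in.
T_out = Σ ṁᵢCp,ᵢTᵢ / Σ ṁᵢCp,ᵢ
      = 395.14 / 96.728 = 4.085 °C

T_out = 4.09 °C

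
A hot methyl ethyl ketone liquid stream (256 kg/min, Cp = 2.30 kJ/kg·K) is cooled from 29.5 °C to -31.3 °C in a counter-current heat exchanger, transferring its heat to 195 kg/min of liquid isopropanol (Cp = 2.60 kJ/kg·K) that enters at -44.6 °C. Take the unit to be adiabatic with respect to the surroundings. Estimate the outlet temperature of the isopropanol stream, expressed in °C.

Heat released by hot stream: Q = 256 × 2.30 × (29.5 − -31.3) = 35799 kJ/min
Energy balance on cold side (adiabatic exchanger): Q = ṁ_c·Cp_c·(T_c,out − T_c,in)
T_c,out = -44.6 + 35799/(195 × 2.60) = 26.01 °C

T_c,out = 26.0 °C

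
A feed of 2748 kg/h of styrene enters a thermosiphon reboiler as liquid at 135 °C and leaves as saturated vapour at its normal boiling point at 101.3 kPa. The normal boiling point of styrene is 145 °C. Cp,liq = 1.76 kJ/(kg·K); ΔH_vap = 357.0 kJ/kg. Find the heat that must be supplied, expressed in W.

liquid 135→145 °C: 17.6 kJ/kg
vaporisation at 145 °C: 357 kJ/kg
Δh = 17.6 + 357 = 374.6 kJ/kg
Q = ṁ·Δh = 2748 kg/h × 374.6 kJ/kg = 1.0294e+06 kJ/h
|Q| = 285.94 kW = 285940 W

Q = 286000 W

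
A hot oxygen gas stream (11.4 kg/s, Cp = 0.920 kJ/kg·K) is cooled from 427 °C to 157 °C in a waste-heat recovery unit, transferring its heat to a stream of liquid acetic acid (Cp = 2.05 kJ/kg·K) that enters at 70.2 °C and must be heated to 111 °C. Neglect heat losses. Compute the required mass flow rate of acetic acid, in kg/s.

Heat released by hot stream: Q = 11.4 × 0.920 × (427 − 157) = 2831.8 kJ/s
Energy balance on cold side (adiabatic exchanger): Q = ṁ_c·Cp_c·(T_c,out − T_c,in)
ṁ_c = 2831.8 / [2.05 × (111 − 70.2)] = 33.857 kg/s

ṁ_c = 33.9 kg/s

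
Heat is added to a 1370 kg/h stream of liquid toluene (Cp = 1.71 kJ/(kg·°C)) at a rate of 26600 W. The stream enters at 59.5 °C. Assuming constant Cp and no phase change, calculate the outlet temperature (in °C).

Q = 26600 W = 95760 kJ/h
ΔT = Q/(ṁ·Cp) = 95760/(1370×1.71) = 40.876 K
T_out = 59.5 + 40.876 = 100.38 °C

T_out = 100 °C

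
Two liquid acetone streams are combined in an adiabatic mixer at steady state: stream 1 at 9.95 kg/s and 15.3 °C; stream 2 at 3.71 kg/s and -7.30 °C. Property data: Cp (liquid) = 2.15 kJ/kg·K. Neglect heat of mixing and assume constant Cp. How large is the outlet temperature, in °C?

Adiabatic, steady state ⇒ Σ ṁᵢCp,ᵢ(T_out − Tᵢ) = 0
Σ ṁᵢCp,ᵢTᵢ = 9.95×2.15×15.3 + 3.71×2.15×-7.30 = 269.08
Σ ṁᵢCp,ᵢ = 9.95×2.15 + 3.71×2.15 = 29.369
T_out = 269.08 / 29.369 = 9.1619 °C

T_out = 9.16 °C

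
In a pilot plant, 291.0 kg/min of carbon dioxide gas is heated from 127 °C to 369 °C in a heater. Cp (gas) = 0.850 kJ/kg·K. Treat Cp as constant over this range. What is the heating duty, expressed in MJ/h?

Q = 3590 MJ/h

Q = ṁ·Cp·ΔT = 291.0 × 0.850 × (369 − 127) = 59859 kJ/min
Converting: 59859 / 60 s = 997.64 kW
Heating duty = 3591.5 MJ/h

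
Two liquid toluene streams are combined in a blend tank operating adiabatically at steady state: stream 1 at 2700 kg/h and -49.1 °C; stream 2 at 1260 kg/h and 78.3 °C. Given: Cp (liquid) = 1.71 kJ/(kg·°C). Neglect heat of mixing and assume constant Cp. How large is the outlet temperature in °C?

Energy balance with Q = 0: Σ ṁᵢCp,ᵢ(T_out − Tᵢ) = 0
Σ ṁᵢCp,ᵢTᵢ = 2700×1.71×-49.1 + 1260×1.71×78.3 = -57990
Σ ṁᵢCp,ᵢ = 2700×1.71 + 1260×1.71 = 6771.6
T_out = -57990 / 6771.6 = -8.5636 °C

T_out = -8.56 °C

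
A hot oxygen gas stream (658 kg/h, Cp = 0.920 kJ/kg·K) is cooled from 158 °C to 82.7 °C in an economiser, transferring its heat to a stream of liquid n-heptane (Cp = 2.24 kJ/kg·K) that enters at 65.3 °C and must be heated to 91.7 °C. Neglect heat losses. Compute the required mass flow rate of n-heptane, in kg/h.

Heat released by hot stream: Q = 658 × 0.920 × (158 − 82.7) = 45584 kJ/h
Energy balance on cold side (adiabatic exchanger): Q = ṁ_c·Cp_c·(T_c,out − T_c,in)
ṁ_c = 45584 / [2.24 × (91.7 − 65.3)] = 770.83 kg/h

ṁ_c = 771 kg/h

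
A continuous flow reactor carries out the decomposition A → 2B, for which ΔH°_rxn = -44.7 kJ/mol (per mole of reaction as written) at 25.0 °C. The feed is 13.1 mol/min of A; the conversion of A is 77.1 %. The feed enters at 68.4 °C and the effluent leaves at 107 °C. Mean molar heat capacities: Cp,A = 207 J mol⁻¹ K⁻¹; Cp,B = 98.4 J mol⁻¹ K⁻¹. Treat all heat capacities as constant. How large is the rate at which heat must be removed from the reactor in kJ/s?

Q_out = 5.92 kJ/s

Extent of reaction ξ = 0.771 × 13.1 = 10.1 mol/min
Reaction term: ξ·ΔH°_rxn = 10.1 × -44.7 = -451.47 kJ/min
Sensible, feed 68.4→25 °C: -117.69 kJ/min
Outlet flows (mol/min): A 2.9999, B 20.2
Sensible, products 25→107 °C: 213.91 kJ/min
Q = ΔH = -355.25 kJ/min = -5.9208 kW
Heat removed = 5.9208 kJ/s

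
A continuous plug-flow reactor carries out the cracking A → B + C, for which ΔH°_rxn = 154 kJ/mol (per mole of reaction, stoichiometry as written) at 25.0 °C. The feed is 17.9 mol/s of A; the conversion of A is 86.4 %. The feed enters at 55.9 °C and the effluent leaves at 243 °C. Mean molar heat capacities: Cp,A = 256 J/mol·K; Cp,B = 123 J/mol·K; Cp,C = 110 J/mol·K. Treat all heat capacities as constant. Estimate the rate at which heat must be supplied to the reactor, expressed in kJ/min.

Extent of reaction ξ = 0.864 × 17.9 = 15.466 mol/s
Reaction term: ξ·ΔH°_rxn = 15.466 × 154 = 2381.7 kJ/s
Sensible, feed 55.9→25 °C: -141.6 kJ/s
Outlet flows (mol/s): A 2.4344, B 15.466, C 15.466
Sensible, products 25→243 °C: 921.42 kJ/s
Q = ΔH = 3161.5 kJ/s = 3161.5 kW
Heat supplied = 189690 kJ/min

Q_in = 190000 kJ/min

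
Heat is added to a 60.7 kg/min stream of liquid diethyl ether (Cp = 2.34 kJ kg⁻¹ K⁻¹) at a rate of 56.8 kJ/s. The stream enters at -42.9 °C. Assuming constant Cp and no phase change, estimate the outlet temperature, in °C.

T_out = -18.9 °C

Q = 56.8 kJ/s = 3408 kJ/min
ΔT = Q/(ṁ·Cp) = 3408/(60.7×2.34) = 23.994 K
T_out = -42.9 + 23.994 = -18.906 °C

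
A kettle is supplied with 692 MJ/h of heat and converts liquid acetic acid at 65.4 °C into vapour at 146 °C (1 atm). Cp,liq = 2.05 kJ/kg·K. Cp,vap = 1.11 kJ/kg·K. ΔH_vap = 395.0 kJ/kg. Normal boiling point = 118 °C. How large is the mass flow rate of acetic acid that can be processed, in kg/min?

Δh = 2.05×(118−65.4) + 395.0 + 1.11×(146−118) = 533.91 kJ/kg
Q = 692 MJ/h = 192.22 kJ/s = 11533 kJ/min
ṁ = Q/Δh = 11533 / 533.91 = 21.602 kg/min

ṁ = 21.6 kg/min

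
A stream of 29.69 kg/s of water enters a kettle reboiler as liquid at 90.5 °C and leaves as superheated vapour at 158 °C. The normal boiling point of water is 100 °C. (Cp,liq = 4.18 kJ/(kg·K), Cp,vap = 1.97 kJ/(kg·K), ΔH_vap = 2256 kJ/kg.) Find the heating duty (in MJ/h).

Q = 258000 MJ/h

liquid 90.5→100 °C: 39.71 kJ/kg
vaporisation at 100 °C: 2256 kJ/kg
vapour 100→158 °C: 114.26 kJ/kg
Δh = 39.71 + 2256 + 114.26 = 2410 kJ/kg
Q = ṁ·Δh = 29.69 kg/s × 2410 kJ/kg = 71552 kJ/s
|Q| = 71552 kW = 257590 MJ/h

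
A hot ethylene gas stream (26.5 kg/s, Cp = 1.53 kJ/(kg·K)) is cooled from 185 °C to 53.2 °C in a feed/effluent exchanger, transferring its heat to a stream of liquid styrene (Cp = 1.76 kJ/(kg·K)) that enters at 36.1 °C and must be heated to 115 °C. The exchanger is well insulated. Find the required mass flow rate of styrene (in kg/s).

Heat released by hot stream: Q = 26.5 × 1.53 × (185 − 53.2) = 5343.8 kJ/s
Energy balance on cold side (adiabatic exchanger): Q = ṁ_c·Cp_c·(T_c,out − T_c,in)
ṁ_c = 5343.8 / [1.76 × (115 − 36.1)] = 38.482 kg/s

ṁ_c = 38.5 kg/s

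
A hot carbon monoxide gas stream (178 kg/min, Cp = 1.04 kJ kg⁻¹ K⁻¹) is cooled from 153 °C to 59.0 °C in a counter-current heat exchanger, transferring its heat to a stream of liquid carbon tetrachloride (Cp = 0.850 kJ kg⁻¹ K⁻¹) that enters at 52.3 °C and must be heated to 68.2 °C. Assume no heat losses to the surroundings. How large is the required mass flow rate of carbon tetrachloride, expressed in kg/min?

ṁ_c = 1290 kg/min

Heat released by hot stream: Q = 178 × 1.04 × (153 − 59.0) = 17401 kJ/min
Energy balance on cold side (adiabatic exchanger): Q = ṁ_c·Cp_c·(T_c,out − T_c,in)
ṁ_c = 17401 / [0.850 × (68.2 − 52.3)] = 1287.6 kg/min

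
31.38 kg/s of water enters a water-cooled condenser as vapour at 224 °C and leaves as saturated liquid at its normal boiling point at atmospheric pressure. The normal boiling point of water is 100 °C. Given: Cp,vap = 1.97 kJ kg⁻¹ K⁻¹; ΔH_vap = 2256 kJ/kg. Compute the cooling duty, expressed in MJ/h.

Q_c = 282000 MJ/h

vapour 224→100 °C: -244.28 kJ/kg
condensation at 100 °C: -2256 kJ/kg
Δh = -244.28 + -2256 = -2500.3 kJ/kg
Q = ṁ·Δh = 31.38 kg/s × -2500.3 kJ/kg = -78459 kJ/s
|Q| = 78459 kW = 282450 MJ/h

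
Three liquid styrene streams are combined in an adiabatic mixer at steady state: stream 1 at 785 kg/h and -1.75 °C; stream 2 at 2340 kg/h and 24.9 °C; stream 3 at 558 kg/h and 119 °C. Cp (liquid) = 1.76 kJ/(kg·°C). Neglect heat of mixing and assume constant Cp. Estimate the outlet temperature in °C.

No heat crosses the boundary, so H_out = H_in.
Σ ṁᵢCp,ᵢTᵢ = 785×1.76×-1.75 + 2340×1.76×24.9 + 558×1.76×119 = 217000
Σ ṁᵢCp,ᵢ = 785×1.76 + 2340×1.76 + 558×1.76 = 6482.1
T_out = 217000 / 6482.1 = 33.477 °C

T_out = 33.5 °C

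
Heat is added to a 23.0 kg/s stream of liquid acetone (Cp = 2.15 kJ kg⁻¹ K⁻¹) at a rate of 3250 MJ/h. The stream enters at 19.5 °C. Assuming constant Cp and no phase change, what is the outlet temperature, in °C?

Q = 3250 MJ/h = 902.78 kJ/s
ΔT = Q/(ṁ·Cp) = 902.78/(23.0×2.15) = 18.256 K
T_out = 19.5 + 18.256 = 37.756 °C

T_out = 37.8 °C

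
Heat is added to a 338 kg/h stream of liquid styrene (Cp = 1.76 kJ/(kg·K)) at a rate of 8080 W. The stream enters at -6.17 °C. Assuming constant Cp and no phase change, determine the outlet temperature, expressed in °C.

Q = 8080 W = 29088 kJ/h
ΔT = Q/(ṁ·Cp) = 29088/(338×1.76) = 48.897 K
T_out = -6.17 + 48.897 = 42.727 °C

T_out = 42.7 °C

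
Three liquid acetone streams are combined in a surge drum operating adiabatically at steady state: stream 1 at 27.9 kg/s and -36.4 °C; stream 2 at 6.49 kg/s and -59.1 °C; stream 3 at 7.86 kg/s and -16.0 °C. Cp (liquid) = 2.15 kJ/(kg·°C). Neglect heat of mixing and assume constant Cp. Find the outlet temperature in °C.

T_out = -36.1 °C

Adiabatic, steady state ⇒ Σ ṁᵢCp,ᵢ(T_out − Tᵢ) = 0
T_out = Σ ṁᵢCp,ᵢTᵢ / Σ ṁᵢCp,ᵢ
      = -3278.5 / 90.837 = -36.092 °C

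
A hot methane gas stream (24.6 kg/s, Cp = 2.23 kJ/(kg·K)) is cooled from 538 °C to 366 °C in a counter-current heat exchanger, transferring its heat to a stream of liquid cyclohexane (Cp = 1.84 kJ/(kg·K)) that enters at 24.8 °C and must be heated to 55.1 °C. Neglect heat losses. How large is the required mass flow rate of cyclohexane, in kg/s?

Heat released by hot stream: Q = 24.6 × 2.23 × (538 − 366) = 9435.6 kJ/s
Energy balance on cold side (adiabatic exchanger): Q = ṁ_c·Cp_c·(T_c,out − T_c,in)
ṁ_c = 9435.6 / [1.84 × (55.1 − 24.8)] = 169.24 kg/s

ṁ_c = 169 kg/s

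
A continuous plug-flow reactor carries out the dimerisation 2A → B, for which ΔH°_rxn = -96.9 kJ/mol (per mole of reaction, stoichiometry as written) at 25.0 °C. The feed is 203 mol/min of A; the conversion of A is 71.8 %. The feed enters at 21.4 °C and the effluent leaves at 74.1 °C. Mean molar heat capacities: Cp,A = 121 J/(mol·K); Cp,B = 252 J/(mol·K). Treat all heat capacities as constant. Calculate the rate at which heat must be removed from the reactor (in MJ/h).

Extent of reaction ξ = 0.718 × 203 / 2 = 72.877 mol/min
Reaction term: ξ·ΔH°_rxn = 72.877 × -96.9 = -7061.8 kJ/min
Sensible, feed 21.4→25 °C: 88.427 kJ/min
Outlet flows (mol/min): A 57.246, B 72.877
Sensible, products 25→74.1 °C: 1241.8 kJ/min
Q = ΔH = -5731.5 kJ/min = -95.525 kW
Heat removed = 343.89 MJ/h

Q_out = 344 MJ/h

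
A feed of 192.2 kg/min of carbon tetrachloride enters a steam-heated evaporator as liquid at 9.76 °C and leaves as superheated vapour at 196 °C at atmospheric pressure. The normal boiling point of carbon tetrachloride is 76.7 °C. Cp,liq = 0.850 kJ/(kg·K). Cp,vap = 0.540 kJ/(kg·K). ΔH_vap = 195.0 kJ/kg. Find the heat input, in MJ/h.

Q = 3650 MJ/h

liquid 9.76→76.7 °C: 56.899 kJ/kg
vaporisation at 76.7 °C: 195 kJ/kg
vapour 76.7→196 °C: 64.422 kJ/kg
Δh = 56.899 + 195 + 64.422 = 316.32 kJ/kg
Q = ṁ·Δh = 192.2 kg/min × 316.32 kJ/kg = 60797 kJ/min
|Q| = 1013.3 kW = 3647.8 MJ/h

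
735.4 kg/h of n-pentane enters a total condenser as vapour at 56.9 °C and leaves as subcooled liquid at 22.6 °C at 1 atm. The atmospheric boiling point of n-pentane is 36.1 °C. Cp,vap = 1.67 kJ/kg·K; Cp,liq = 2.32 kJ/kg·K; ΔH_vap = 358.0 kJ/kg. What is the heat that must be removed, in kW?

vapour 56.9→36.1 °C: -34.736 kJ/kg
condensation at 36.1 °C: -358 kJ/kg
liquid 36.1→22.6 °C: -31.32 kJ/kg
Δh = -34.736 + -358 + -31.32 = -424.06 kJ/kg
Q = ṁ·Δh = 735.4 kg/h × -424.06 kJ/kg = -311850 kJ/h
|Q| = 86.625 kW

Q_c = 86.6 kW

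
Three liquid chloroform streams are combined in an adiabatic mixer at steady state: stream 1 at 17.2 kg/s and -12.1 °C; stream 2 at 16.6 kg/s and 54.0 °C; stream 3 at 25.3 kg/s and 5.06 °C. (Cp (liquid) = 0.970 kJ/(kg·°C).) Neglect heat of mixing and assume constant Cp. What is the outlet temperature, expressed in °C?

No heat crosses the boundary, so H_out = H_in.
Σ ṁᵢCp,ᵢTᵢ = 17.2×0.970×-12.1 + 16.6×0.970×54.0 + 25.3×0.970×5.06 = 791.81
Σ ṁᵢCp,ᵢ = 17.2×0.970 + 16.6×0.970 + 25.3×0.970 = 57.327
T_out = 791.81 / 57.327 = 13.812 °C

T_out = 13.8 °C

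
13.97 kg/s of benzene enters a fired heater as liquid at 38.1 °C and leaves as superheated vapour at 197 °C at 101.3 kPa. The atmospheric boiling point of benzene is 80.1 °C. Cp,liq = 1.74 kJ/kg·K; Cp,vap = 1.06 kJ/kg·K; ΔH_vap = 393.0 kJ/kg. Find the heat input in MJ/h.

liquid 38.1→80.1 °C: 73.08 kJ/kg
vaporisation at 80.1 °C: 393 kJ/kg
vapour 80.1→197 °C: 123.91 kJ/kg
Δh = 73.08 + 393 + 123.91 = 589.99 kJ/kg
Q = ṁ·Δh = 13.97 kg/s × 589.99 kJ/kg = 8242.2 kJ/s
|Q| = 8242.2 kW = 29672 MJ/h

Q = 29700 MJ/h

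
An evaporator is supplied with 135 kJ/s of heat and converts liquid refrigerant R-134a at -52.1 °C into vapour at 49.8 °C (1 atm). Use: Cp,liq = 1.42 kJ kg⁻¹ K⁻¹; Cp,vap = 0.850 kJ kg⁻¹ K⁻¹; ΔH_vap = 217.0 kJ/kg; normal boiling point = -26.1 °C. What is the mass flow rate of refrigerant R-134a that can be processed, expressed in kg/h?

Δh = 1.42×(-26.1−-52.1) + 217.0 + 0.850×(49.8−-26.1) = 318.44 kJ/kg
Q = 135 kJ/s = 135 kJ/s = 486000 kJ/h
ṁ = Q/Δh = 486000 / 318.44 = 1526.2 kg/h

ṁ = 1530 kg/h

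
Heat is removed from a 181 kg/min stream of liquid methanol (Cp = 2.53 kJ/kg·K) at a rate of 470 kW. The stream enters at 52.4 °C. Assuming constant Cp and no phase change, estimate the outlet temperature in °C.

Q = 470 kW = 28200 kJ/min
ΔT = Q/(ṁ·Cp) = 28200/(181×2.53) = 61.581 K
T_out = 52.4 − 61.581 = -9.1815 °C

T_out = -9.18 °C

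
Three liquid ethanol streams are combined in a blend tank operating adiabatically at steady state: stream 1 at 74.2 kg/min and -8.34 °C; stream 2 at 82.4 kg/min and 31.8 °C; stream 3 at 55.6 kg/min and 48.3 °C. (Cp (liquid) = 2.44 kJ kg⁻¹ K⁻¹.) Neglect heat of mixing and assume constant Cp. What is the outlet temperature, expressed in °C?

T_out = 22.1 °C

Adiabatic, steady state ⇒ Σ ṁᵢCp,ᵢ(T_out − Tᵢ) = 0
T_out = Σ ṁᵢCp,ᵢTᵢ / Σ ṁᵢCp,ᵢ
      = 11436 / 517.77 = 22.088 °C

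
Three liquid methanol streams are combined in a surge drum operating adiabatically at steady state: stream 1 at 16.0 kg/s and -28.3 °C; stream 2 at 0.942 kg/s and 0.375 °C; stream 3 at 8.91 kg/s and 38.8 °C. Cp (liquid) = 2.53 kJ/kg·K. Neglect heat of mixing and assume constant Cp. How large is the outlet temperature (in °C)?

Adiabatic, steady state ⇒ Σ ṁᵢCp,ᵢ(T_out − Tᵢ) = 0
Σ ṁᵢCp,ᵢTᵢ = 16.0×2.53×-28.3 + 0.942×2.53×0.375 + 8.91×2.53×38.8 = -270.05
Σ ṁᵢCp,ᵢ = 16.0×2.53 + 0.942×2.53 + 8.91×2.53 = 65.406
T_out = -270.05 / 65.406 = -4.1288 °C

T_out = -4.13 °C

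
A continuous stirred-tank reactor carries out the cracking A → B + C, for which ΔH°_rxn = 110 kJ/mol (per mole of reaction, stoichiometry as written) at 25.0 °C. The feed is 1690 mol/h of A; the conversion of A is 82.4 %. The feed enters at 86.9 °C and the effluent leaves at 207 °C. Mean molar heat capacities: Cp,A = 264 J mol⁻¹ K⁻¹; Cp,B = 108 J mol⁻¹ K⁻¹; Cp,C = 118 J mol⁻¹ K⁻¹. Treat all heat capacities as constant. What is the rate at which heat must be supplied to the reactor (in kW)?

Q_in = 54.8 kW

Extent of reaction ξ = 0.824 × 1690 = 1392.6 mol/h
Reaction term: ξ·ΔH°_rxn = 1392.6 × 110 = 153180 kJ/h
Sensible, feed 86.9→25 °C: -27617 kJ/h
Outlet flows (mol/h): A 297.44, B 1392.6, C 1392.6
Sensible, products 25→207 °C: 71570 kJ/h
Q = ΔH = 197130 kJ/h = 54.76 kW
Heat supplied = 54.76 kW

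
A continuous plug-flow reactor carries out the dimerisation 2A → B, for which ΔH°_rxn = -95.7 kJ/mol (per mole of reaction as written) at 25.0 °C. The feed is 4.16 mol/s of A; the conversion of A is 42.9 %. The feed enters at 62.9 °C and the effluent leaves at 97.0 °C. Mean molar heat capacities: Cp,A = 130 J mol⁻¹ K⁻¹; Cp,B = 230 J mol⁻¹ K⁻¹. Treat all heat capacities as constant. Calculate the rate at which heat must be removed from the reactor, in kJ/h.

Extent of reaction ξ = 0.429 × 4.16 / 2 = 0.89232 mol/s
Reaction term: ξ·ΔH°_rxn = 0.89232 × -95.7 = -85.395 kJ/s
Sensible, feed 62.9→25 °C: -20.496 kJ/s
Outlet flows (mol/s): A 2.3754, B 0.89232
Sensible, products 25→97.0 °C: 37.01 kJ/s
Q = ΔH = -68.881 kJ/s = -68.881 kW
Heat removed = 247970 kJ/h

Q_out = 248000 kJ/h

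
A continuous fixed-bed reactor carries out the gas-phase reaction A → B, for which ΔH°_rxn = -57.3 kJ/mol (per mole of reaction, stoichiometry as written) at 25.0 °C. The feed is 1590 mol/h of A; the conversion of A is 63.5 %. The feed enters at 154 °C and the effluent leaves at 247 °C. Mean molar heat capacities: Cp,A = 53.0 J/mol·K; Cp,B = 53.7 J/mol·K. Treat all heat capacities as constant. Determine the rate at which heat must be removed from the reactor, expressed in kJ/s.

Q_out = 13.8 kJ/s

Extent of reaction ξ = 0.635 × 1590 = 1009.6 mol/h
Reaction term: ξ·ΔH°_rxn = 1009.6 × -57.3 = -57853 kJ/h
Sensible, feed 154→25 °C: -10871 kJ/h
Outlet flows (mol/h): A 580.35, B 1009.6
Sensible, products 25→247 °C: 18865 kJ/h
Q = ΔH = -49859 kJ/h = -13.85 kW
Heat removed = 13.85 kJ/s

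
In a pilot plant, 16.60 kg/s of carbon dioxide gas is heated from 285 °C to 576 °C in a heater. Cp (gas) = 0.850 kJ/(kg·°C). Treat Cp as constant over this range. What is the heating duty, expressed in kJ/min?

Q = 246000 kJ/min

Q = ṁ·Cp·ΔT = 16.60 × 0.850 × (576 − 285) = 4106 kJ/s
Heating duty = 246360 kJ/min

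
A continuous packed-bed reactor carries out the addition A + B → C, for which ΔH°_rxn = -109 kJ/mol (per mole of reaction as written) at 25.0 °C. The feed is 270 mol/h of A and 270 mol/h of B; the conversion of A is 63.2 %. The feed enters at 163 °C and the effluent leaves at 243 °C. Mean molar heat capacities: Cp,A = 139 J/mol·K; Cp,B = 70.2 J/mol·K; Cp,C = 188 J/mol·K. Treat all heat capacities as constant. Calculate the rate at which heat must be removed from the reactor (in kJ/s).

Q_out = 4.13 kJ/s

Extent of reaction ξ = 0.632 × 270 = 170.64 mol/h
Reaction term: ξ·ΔH°_rxn = 170.64 × -109 = -18600 kJ/h
Sensible, feed 163→25 °C: -7794.8 kJ/h
Outlet flows (mol/h): A 99.36, B 99.36, C 170.64
Sensible, products 25→243 °C: 11525 kJ/h
Q = ΔH = -14870 kJ/h = -4.1305 kW
Heat removed = 4.1305 kJ/s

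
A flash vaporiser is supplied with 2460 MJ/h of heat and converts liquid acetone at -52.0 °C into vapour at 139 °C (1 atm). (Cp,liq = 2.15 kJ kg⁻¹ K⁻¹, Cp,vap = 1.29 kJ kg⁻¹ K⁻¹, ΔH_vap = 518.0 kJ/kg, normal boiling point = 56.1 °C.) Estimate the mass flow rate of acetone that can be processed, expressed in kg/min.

Δh = 2.15×(56.1−-52.0) + 518.0 + 1.29×(139−56.1) = 857.36 kJ/kg
Q = 2460 MJ/h = 683.33 kJ/s = 41000 kJ/min
ṁ = Q/Δh = 41000 / 857.36 = 47.821 kg/min

ṁ = 47.8 kg/min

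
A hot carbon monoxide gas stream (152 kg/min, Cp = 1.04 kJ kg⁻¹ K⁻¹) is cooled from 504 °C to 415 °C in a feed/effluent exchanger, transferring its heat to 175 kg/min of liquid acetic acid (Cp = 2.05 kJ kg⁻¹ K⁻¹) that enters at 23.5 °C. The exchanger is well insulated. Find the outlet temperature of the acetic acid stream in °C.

T_c,out = 62.7 °C

Heat released by hot stream: Q = 152 × 1.04 × (504 − 415) = 14069 kJ/min
Energy balance on cold side (adiabatic exchanger): Q = ṁ_c·Cp_c·(T_c,out − T_c,in)
T_c,out = 23.5 + 14069/(175 × 2.05) = 62.717 °C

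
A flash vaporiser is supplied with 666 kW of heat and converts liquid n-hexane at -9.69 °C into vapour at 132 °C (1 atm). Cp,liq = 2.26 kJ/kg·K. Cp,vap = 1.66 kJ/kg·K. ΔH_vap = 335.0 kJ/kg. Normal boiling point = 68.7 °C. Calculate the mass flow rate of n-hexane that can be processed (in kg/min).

ṁ = 64.7 kg/min

Δh = 2.26×(68.7−-9.69) + 335.0 + 1.66×(132−68.7) = 617.24 kJ/kg
Q = 666 kW = 666 kJ/s = 39960 kJ/min
ṁ = Q/Δh = 39960 / 617.24 = 64.74 kg/min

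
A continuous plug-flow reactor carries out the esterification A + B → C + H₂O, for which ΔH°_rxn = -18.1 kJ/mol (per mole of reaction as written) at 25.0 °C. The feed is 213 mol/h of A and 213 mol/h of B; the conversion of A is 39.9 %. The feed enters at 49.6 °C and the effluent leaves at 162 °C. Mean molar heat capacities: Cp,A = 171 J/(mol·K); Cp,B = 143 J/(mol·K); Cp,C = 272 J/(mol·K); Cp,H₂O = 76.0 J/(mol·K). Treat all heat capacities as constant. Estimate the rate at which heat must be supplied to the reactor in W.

Extent of reaction ξ = 0.399 × 213 = 84.987 mol/h
Reaction term: ξ·ΔH°_rxn = 84.987 × -18.1 = -1538.3 kJ/h
Sensible, feed 49.6→25 °C: -1645.3 kJ/h
Outlet flows (mol/h): A 128.01, B 128.01, C 84.987, H₂O 84.987
Sensible, products 25→162 °C: 9558.7 kJ/h
Q = ΔH = 6375.1 kJ/h = 1.7709 kW
Heat supplied = 1770.9 W

Q_in = 1770 W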